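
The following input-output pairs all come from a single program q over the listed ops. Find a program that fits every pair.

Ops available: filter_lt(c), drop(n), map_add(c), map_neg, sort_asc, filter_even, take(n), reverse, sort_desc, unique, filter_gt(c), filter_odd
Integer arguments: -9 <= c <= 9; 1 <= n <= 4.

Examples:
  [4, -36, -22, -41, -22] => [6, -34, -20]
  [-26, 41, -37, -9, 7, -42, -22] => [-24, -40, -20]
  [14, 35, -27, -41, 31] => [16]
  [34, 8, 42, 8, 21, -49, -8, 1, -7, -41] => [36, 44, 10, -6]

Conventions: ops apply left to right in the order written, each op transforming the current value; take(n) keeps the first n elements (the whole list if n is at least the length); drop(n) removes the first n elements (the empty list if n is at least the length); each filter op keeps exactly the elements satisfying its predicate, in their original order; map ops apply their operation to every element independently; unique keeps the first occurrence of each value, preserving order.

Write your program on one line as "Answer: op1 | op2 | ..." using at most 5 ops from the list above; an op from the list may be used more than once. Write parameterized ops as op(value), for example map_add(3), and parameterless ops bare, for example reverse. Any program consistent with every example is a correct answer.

reverse | filter_even | map_add(2) | unique | reverse

Check, running the answer program on each example:
  [4, -36, -22, -41, -22] -> [-22, -41, -22, -36, 4] -> [-22, -22, -36, 4] -> [-20, -20, -34, 6] -> [-20, -34, 6] -> [6, -34, -20]
  [-26, 41, -37, -9, 7, -42, -22] -> [-22, -42, 7, -9, -37, 41, -26] -> [-22, -42, -26] -> [-20, -40, -24] -> [-20, -40, -24] -> [-24, -40, -20]
  [14, 35, -27, -41, 31] -> [31, -41, -27, 35, 14] -> [14] -> [16] -> [16] -> [16]
  [34, 8, 42, 8, 21, -49, -8, 1, -7, -41] -> [-41, -7, 1, -8, -49, 21, 8, 42, 8, 34] -> [-8, 8, 42, 8, 34] -> [-6, 10, 44, 10, 36] -> [-6, 10, 44, 36] -> [36, 44, 10, -6]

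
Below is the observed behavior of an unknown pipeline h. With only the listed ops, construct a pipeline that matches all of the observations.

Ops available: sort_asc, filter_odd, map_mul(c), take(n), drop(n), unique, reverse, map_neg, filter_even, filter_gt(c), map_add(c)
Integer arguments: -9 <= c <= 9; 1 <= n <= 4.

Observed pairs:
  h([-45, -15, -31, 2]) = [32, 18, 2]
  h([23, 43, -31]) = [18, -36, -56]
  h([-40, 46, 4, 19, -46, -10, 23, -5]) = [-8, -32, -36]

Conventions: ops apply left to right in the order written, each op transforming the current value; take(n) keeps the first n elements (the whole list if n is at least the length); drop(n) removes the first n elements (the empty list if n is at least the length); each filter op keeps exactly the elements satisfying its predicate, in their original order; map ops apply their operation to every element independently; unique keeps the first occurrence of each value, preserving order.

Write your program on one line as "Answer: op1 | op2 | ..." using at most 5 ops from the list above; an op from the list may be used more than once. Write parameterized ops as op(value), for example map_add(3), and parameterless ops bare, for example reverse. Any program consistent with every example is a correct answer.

map_add(6) | filter_odd | sort_asc | map_neg | map_add(-7)

Check, running the answer program on each example:
  [-45, -15, -31, 2] -> [-39, -9, -25, 8] -> [-39, -9, -25] -> [-39, -25, -9] -> [39, 25, 9] -> [32, 18, 2]
  [23, 43, -31] -> [29, 49, -25] -> [29, 49, -25] -> [-25, 29, 49] -> [25, -29, -49] -> [18, -36, -56]
  [-40, 46, 4, 19, -46, -10, 23, -5] -> [-34, 52, 10, 25, -40, -4, 29, 1] -> [25, 29, 1] -> [1, 25, 29] -> [-1, -25, -29] -> [-8, -32, -36]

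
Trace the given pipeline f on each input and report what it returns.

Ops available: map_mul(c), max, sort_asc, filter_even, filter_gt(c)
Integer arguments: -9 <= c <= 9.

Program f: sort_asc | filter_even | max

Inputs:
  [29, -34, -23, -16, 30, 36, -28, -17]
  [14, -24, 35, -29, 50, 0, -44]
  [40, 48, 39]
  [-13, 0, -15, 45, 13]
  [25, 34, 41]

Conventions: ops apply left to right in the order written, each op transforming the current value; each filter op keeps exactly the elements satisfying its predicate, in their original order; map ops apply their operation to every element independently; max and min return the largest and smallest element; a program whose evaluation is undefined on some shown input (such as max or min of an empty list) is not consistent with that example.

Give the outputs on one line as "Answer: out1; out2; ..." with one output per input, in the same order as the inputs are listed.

Execution, op by op:
  [29, -34, -23, -16, 30, 36, -28, -17] -> [-34, -28, -23, -17, -16, 29, 30, 36] -> [-34, -28, -16, 30, 36] -> 36
  [14, -24, 35, -29, 50, 0, -44] -> [-44, -29, -24, 0, 14, 35, 50] -> [-44, -24, 0, 14, 50] -> 50
  [40, 48, 39] -> [39, 40, 48] -> [40, 48] -> 48
  [-13, 0, -15, 45, 13] -> [-15, -13, 0, 13, 45] -> [0] -> 0
  [25, 34, 41] -> [25, 34, 41] -> [34] -> 34

36; 50; 48; 0; 34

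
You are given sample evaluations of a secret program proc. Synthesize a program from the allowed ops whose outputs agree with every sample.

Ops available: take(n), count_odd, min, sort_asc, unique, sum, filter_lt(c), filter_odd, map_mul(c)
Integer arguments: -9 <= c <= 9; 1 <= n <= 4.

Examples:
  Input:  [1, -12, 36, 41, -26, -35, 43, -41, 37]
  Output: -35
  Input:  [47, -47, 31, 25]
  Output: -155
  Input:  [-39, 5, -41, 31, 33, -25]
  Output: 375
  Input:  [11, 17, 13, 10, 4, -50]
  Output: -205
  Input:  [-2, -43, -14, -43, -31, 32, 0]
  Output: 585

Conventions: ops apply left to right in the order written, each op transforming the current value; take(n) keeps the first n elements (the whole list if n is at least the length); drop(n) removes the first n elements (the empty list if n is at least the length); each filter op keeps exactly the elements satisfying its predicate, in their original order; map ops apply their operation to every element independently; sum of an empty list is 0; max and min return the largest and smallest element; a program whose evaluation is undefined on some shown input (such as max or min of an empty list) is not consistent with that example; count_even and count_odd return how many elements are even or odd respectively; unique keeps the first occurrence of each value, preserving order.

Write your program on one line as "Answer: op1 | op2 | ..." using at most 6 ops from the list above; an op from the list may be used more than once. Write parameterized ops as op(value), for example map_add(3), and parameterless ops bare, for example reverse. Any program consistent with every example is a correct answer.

filter_odd | map_mul(-5) | take(3) | sort_asc | sum

Check, running the answer program on each example:
  [1, -12, 36, 41, -26, -35, 43, -41, 37] -> [1, 41, -35, 43, -41, 37] -> [-5, -205, 175, -215, 205, -185] -> [-5, -205, 175] -> [-205, -5, 175] -> -35
  [47, -47, 31, 25] -> [47, -47, 31, 25] -> [-235, 235, -155, -125] -> [-235, 235, -155] -> [-235, -155, 235] -> -155
  [-39, 5, -41, 31, 33, -25] -> [-39, 5, -41, 31, 33, -25] -> [195, -25, 205, -155, -165, 125] -> [195, -25, 205] -> [-25, 195, 205] -> 375
  [11, 17, 13, 10, 4, -50] -> [11, 17, 13] -> [-55, -85, -65] -> [-55, -85, -65] -> [-85, -65, -55] -> -205
  [-2, -43, -14, -43, -31, 32, 0] -> [-43, -43, -31] -> [215, 215, 155] -> [215, 215, 155] -> [155, 215, 215] -> 585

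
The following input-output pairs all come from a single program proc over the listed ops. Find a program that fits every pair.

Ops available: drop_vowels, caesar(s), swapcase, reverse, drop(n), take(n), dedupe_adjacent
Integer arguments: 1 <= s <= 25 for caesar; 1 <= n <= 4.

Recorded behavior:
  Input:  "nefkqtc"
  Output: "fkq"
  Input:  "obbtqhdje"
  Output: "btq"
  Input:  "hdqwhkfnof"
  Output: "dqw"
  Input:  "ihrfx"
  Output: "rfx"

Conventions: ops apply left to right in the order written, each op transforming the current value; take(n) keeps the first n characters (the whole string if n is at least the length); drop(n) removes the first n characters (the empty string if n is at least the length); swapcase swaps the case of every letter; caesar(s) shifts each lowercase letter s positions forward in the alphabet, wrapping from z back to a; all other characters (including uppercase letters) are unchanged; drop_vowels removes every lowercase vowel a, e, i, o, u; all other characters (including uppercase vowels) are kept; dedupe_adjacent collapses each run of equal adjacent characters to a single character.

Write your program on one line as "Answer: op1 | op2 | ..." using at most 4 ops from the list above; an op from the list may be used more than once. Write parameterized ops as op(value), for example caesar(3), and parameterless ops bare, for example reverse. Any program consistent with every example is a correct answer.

drop_vowels | take(4) | drop(1)

Check, running the answer program on each example:
  "nefkqtc" -> "nfkqtc" -> "nfkq" -> "fkq"
  "obbtqhdje" -> "bbtqhdj" -> "bbtq" -> "btq"
  "hdqwhkfnof" -> "hdqwhkfnf" -> "hdqw" -> "dqw"
  "ihrfx" -> "hrfx" -> "hrfx" -> "rfx"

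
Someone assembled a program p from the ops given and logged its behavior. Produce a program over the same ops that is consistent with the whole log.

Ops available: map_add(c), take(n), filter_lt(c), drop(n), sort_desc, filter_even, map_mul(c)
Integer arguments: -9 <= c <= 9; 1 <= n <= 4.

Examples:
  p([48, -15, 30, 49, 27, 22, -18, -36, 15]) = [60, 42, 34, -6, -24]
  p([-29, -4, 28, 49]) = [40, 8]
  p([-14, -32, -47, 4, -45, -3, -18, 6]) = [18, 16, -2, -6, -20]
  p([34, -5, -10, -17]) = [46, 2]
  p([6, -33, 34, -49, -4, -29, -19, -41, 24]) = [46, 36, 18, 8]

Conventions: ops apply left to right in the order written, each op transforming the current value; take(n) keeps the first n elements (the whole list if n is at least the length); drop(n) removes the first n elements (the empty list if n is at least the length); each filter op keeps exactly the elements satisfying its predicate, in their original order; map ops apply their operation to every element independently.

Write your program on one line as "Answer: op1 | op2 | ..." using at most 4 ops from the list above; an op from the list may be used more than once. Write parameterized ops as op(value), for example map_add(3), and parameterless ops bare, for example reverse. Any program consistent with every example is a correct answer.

map_add(8) | filter_even | sort_desc | map_add(4)

Check, running the answer program on each example:
  [48, -15, 30, 49, 27, 22, -18, -36, 15] -> [56, -7, 38, 57, 35, 30, -10, -28, 23] -> [56, 38, 30, -10, -28] -> [56, 38, 30, -10, -28] -> [60, 42, 34, -6, -24]
  [-29, -4, 28, 49] -> [-21, 4, 36, 57] -> [4, 36] -> [36, 4] -> [40, 8]
  [-14, -32, -47, 4, -45, -3, -18, 6] -> [-6, -24, -39, 12, -37, 5, -10, 14] -> [-6, -24, 12, -10, 14] -> [14, 12, -6, -10, -24] -> [18, 16, -2, -6, -20]
  [34, -5, -10, -17] -> [42, 3, -2, -9] -> [42, -2] -> [42, -2] -> [46, 2]
  [6, -33, 34, -49, -4, -29, -19, -41, 24] -> [14, -25, 42, -41, 4, -21, -11, -33, 32] -> [14, 42, 4, 32] -> [42, 32, 14, 4] -> [46, 36, 18, 8]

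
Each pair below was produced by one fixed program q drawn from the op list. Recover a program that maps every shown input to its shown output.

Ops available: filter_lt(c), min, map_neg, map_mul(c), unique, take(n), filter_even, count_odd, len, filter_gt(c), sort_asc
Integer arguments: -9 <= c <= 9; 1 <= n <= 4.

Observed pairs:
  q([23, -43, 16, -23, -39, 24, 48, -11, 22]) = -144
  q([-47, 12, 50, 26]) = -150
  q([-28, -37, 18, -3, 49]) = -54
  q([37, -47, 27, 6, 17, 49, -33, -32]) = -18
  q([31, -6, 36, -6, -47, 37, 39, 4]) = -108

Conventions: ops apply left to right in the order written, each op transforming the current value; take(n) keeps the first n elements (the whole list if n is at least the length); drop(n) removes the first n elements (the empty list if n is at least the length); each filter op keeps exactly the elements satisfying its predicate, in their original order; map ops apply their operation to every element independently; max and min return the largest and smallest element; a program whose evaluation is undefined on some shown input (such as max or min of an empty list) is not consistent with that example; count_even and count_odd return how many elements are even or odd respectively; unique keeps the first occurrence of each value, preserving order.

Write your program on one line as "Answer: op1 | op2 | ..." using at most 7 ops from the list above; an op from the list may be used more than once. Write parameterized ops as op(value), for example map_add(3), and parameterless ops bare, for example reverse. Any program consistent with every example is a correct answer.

unique | filter_even | map_neg | sort_asc | map_mul(3) | min

Check, running the answer program on each example:
  [23, -43, 16, -23, -39, 24, 48, -11, 22] -> [23, -43, 16, -23, -39, 24, 48, -11, 22] -> [16, 24, 48, 22] -> [-16, -24, -48, -22] -> [-48, -24, -22, -16] -> [-144, -72, -66, -48] -> -144
  [-47, 12, 50, 26] -> [-47, 12, 50, 26] -> [12, 50, 26] -> [-12, -50, -26] -> [-50, -26, -12] -> [-150, -78, -36] -> -150
  [-28, -37, 18, -3, 49] -> [-28, -37, 18, -3, 49] -> [-28, 18] -> [28, -18] -> [-18, 28] -> [-54, 84] -> -54
  [37, -47, 27, 6, 17, 49, -33, -32] -> [37, -47, 27, 6, 17, 49, -33, -32] -> [6, -32] -> [-6, 32] -> [-6, 32] -> [-18, 96] -> -18
  [31, -6, 36, -6, -47, 37, 39, 4] -> [31, -6, 36, -47, 37, 39, 4] -> [-6, 36, 4] -> [6, -36, -4] -> [-36, -4, 6] -> [-108, -12, 18] -> -108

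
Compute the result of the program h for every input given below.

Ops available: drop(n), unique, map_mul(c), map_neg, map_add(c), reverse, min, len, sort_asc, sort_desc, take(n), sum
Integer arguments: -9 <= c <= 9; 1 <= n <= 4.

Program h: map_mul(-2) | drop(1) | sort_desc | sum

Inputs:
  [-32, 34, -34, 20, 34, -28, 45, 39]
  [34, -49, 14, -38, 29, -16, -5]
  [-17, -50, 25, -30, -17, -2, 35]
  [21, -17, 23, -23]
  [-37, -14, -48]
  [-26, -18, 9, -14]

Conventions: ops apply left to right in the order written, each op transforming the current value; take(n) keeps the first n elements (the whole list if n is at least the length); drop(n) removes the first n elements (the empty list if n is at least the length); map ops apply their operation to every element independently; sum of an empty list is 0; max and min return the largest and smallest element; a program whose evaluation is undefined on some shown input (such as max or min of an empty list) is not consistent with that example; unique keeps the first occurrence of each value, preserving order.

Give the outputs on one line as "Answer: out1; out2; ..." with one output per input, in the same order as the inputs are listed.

-220; 130; 78; 34; 124; 46

Execution, op by op:
  [-32, 34, -34, 20, 34, -28, 45, 39] -> [64, -68, 68, -40, -68, 56, -90, -78] -> [-68, 68, -40, -68, 56, -90, -78] -> [68, 56, -40, -68, -68, -78, -90] -> -220
  [34, -49, 14, -38, 29, -16, -5] -> [-68, 98, -28, 76, -58, 32, 10] -> [98, -28, 76, -58, 32, 10] -> [98, 76, 32, 10, -28, -58] -> 130
  [-17, -50, 25, -30, -17, -2, 35] -> [34, 100, -50, 60, 34, 4, -70] -> [100, -50, 60, 34, 4, -70] -> [100, 60, 34, 4, -50, -70] -> 78
  [21, -17, 23, -23] -> [-42, 34, -46, 46] -> [34, -46, 46] -> [46, 34, -46] -> 34
  [-37, -14, -48] -> [74, 28, 96] -> [28, 96] -> [96, 28] -> 124
  [-26, -18, 9, -14] -> [52, 36, -18, 28] -> [36, -18, 28] -> [36, 28, -18] -> 46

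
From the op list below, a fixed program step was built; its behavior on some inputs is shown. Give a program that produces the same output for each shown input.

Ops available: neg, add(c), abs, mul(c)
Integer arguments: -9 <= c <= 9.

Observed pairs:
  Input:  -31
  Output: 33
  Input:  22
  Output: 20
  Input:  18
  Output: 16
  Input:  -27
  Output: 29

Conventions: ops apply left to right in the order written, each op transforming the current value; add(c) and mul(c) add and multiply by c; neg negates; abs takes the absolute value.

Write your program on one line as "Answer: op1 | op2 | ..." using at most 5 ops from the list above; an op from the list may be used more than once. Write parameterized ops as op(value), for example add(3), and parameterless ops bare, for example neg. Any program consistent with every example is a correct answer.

add(6) | add(-8) | neg | abs

Check, running the answer program on each example:
  -31 -> -25 -> -33 -> 33 -> 33
  22 -> 28 -> 20 -> -20 -> 20
  18 -> 24 -> 16 -> -16 -> 16
  -27 -> -21 -> -29 -> 29 -> 29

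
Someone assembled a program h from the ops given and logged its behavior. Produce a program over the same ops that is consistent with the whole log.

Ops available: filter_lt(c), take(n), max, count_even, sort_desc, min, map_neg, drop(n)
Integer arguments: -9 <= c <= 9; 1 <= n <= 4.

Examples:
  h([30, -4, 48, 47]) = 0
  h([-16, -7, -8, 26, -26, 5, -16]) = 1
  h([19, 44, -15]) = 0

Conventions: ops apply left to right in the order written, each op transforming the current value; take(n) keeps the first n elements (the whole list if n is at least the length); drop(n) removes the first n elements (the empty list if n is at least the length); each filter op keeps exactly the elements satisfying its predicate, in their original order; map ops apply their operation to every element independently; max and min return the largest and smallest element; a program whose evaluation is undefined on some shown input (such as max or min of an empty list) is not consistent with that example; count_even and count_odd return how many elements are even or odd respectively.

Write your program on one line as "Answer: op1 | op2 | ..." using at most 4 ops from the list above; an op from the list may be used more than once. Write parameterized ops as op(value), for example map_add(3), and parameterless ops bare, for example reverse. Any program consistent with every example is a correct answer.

drop(3) | drop(2) | filter_lt(-4) | count_even

Check, running the answer program on each example:
  [30, -4, 48, 47] -> [47] -> [] -> [] -> 0
  [-16, -7, -8, 26, -26, 5, -16] -> [26, -26, 5, -16] -> [5, -16] -> [-16] -> 1
  [19, 44, -15] -> [] -> [] -> [] -> 0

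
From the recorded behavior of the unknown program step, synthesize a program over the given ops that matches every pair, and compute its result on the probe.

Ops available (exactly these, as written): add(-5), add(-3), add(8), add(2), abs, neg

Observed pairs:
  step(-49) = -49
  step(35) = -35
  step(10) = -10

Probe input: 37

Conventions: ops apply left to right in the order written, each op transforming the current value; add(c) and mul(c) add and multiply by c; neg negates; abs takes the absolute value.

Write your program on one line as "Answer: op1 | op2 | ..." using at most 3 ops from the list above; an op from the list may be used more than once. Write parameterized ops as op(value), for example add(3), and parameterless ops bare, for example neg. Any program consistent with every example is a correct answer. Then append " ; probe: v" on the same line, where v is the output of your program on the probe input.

abs | neg ; probe: -37

Check, running the answer program on each example:
  -49 -> 49 -> -49
  35 -> 35 -> -35
  10 -> 10 -> -10
  probe: 37 -> 37 -> -37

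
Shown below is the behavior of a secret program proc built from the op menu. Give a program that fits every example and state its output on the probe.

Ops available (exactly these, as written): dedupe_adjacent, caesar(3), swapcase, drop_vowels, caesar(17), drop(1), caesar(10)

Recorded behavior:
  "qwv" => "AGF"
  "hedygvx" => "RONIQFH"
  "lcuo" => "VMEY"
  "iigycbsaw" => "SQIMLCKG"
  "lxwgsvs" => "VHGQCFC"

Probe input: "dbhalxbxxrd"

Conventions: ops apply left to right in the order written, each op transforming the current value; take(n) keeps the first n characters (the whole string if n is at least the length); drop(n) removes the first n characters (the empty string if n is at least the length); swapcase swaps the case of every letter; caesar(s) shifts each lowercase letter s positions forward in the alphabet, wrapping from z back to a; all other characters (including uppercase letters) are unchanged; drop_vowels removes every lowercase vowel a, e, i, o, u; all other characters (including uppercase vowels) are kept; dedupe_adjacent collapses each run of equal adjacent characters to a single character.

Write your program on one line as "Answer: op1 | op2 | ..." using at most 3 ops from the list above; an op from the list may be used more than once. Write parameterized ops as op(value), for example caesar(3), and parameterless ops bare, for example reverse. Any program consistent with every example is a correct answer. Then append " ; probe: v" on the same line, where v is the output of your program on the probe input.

caesar(10) | swapcase | dedupe_adjacent ; probe: "NLRKVHLHBN"

Check, running the answer program on each example:
  "qwv" -> "agf" -> "AGF" -> "AGF"
  "hedygvx" -> "roniqfh" -> "RONIQFH" -> "RONIQFH"
  "lcuo" -> "vmey" -> "VMEY" -> "VMEY"
  "iigycbsaw" -> "ssqimlckg" -> "SSQIMLCKG" -> "SQIMLCKG"
  "lxwgsvs" -> "vhgqcfc" -> "VHGQCFC" -> "VHGQCFC"
  probe: "dbhalxbxxrd" -> "nlrkvhlhhbn" -> "NLRKVHLHHBN" -> "NLRKVHLHBN"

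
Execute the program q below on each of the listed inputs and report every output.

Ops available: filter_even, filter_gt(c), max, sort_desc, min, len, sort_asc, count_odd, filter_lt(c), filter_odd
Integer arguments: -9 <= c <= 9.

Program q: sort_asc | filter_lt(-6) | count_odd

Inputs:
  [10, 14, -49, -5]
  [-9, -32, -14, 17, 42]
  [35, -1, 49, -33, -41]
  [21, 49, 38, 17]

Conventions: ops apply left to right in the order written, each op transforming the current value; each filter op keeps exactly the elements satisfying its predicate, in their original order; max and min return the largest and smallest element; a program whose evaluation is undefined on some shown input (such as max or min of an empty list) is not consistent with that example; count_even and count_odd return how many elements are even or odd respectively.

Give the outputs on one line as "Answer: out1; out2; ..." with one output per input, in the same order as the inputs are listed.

1; 1; 2; 0

Execution, op by op:
  [10, 14, -49, -5] -> [-49, -5, 10, 14] -> [-49] -> 1
  [-9, -32, -14, 17, 42] -> [-32, -14, -9, 17, 42] -> [-32, -14, -9] -> 1
  [35, -1, 49, -33, -41] -> [-41, -33, -1, 35, 49] -> [-41, -33] -> 2
  [21, 49, 38, 17] -> [17, 21, 38, 49] -> [] -> 0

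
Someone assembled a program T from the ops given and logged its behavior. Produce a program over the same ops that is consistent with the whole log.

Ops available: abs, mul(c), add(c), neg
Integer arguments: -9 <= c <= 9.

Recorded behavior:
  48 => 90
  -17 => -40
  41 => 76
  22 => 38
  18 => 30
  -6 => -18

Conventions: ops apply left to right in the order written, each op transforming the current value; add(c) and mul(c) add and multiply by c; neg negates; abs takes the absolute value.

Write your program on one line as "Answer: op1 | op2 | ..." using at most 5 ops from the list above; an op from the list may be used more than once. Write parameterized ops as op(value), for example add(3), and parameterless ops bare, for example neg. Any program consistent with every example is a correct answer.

add(5) | neg | add(4) | mul(-2) | add(-8)

Check, running the answer program on each example:
  48 -> 53 -> -53 -> -49 -> 98 -> 90
  -17 -> -12 -> 12 -> 16 -> -32 -> -40
  41 -> 46 -> -46 -> -42 -> 84 -> 76
  22 -> 27 -> -27 -> -23 -> 46 -> 38
  18 -> 23 -> -23 -> -19 -> 38 -> 30
  -6 -> -1 -> 1 -> 5 -> -10 -> -18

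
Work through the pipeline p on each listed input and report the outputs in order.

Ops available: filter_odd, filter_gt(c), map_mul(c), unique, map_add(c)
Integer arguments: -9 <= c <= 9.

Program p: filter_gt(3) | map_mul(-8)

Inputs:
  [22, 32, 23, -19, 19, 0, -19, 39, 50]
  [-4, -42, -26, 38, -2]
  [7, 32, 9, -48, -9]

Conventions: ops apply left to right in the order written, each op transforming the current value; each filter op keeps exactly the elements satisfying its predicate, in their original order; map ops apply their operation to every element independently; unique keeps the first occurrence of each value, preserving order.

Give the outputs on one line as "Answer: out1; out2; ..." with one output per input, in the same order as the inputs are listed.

[-176, -256, -184, -152, -312, -400]; [-304]; [-56, -256, -72]

Execution, op by op:
  [22, 32, 23, -19, 19, 0, -19, 39, 50] -> [22, 32, 23, 19, 39, 50] -> [-176, -256, -184, -152, -312, -400]
  [-4, -42, -26, 38, -2] -> [38] -> [-304]
  [7, 32, 9, -48, -9] -> [7, 32, 9] -> [-56, -256, -72]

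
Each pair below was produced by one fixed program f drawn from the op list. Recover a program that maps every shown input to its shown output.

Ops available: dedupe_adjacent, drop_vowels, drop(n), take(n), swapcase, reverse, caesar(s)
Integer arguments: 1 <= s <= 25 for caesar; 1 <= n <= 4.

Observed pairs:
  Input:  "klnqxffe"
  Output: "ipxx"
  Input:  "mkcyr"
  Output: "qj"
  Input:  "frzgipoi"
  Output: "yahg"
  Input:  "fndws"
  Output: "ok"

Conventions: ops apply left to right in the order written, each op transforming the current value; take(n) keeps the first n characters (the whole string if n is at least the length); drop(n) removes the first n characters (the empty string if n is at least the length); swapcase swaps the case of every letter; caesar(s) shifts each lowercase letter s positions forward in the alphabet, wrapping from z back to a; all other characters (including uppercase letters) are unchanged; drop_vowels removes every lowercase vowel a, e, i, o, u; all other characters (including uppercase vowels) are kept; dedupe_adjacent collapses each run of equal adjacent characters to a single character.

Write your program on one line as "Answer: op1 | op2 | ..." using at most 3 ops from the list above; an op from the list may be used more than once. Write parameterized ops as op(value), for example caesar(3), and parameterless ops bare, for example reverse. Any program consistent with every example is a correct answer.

drop(3) | caesar(18) | take(4)

Check, running the answer program on each example:
  "klnqxffe" -> "qxffe" -> "ipxxw" -> "ipxx"
  "mkcyr" -> "yr" -> "qj" -> "qj"
  "frzgipoi" -> "gipoi" -> "yahga" -> "yahg"
  "fndws" -> "ws" -> "ok" -> "ok"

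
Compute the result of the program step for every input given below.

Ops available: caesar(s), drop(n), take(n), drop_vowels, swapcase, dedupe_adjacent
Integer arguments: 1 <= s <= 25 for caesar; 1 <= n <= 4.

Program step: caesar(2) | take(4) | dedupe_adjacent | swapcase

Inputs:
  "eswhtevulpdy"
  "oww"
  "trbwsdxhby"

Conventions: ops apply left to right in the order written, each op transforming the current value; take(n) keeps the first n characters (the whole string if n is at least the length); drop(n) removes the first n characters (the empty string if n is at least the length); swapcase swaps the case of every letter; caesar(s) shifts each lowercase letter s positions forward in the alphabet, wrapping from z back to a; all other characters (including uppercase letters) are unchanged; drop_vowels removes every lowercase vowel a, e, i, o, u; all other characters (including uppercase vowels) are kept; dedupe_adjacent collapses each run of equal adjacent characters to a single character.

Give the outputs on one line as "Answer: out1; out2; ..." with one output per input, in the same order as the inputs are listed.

Execution, op by op:
  "eswhtevulpdy" -> "guyjvgxwnrfa" -> "guyj" -> "guyj" -> "GUYJ"
  "oww" -> "qyy" -> "qyy" -> "qy" -> "QY"
  "trbwsdxhby" -> "vtdyufzjda" -> "vtdy" -> "vtdy" -> "VTDY"

"GUYJ"; "QY"; "VTDY"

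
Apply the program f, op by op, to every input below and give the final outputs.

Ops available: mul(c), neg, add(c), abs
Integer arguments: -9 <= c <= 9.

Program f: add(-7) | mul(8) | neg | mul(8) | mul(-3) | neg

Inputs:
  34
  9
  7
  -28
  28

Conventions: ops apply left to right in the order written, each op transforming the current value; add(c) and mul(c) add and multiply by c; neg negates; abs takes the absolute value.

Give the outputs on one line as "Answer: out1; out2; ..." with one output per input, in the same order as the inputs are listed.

-5184; -384; 0; 6720; -4032

Execution, op by op:
  34 -> 27 -> 216 -> -216 -> -1728 -> 5184 -> -5184
  9 -> 2 -> 16 -> -16 -> -128 -> 384 -> -384
  7 -> 0 -> 0 -> 0 -> 0 -> 0 -> 0
  -28 -> -35 -> -280 -> 280 -> 2240 -> -6720 -> 6720
  28 -> 21 -> 168 -> -168 -> -1344 -> 4032 -> -4032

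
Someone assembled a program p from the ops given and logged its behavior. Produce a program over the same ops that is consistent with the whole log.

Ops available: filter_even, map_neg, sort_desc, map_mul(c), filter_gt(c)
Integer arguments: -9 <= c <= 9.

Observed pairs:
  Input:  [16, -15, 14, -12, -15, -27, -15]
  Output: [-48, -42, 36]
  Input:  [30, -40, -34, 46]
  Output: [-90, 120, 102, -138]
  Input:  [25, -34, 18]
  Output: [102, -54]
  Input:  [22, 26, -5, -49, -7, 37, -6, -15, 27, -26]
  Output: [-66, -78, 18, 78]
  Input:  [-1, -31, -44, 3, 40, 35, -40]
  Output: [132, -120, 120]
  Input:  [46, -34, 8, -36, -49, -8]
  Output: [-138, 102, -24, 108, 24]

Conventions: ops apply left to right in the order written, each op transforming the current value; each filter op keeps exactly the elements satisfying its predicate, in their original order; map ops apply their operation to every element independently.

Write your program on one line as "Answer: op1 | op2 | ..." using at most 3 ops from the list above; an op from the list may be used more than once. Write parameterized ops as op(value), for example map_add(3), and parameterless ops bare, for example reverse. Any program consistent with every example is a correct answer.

filter_even | map_mul(-3)

Check, running the answer program on each example:
  [16, -15, 14, -12, -15, -27, -15] -> [16, 14, -12] -> [-48, -42, 36]
  [30, -40, -34, 46] -> [30, -40, -34, 46] -> [-90, 120, 102, -138]
  [25, -34, 18] -> [-34, 18] -> [102, -54]
  [22, 26, -5, -49, -7, 37, -6, -15, 27, -26] -> [22, 26, -6, -26] -> [-66, -78, 18, 78]
  [-1, -31, -44, 3, 40, 35, -40] -> [-44, 40, -40] -> [132, -120, 120]
  [46, -34, 8, -36, -49, -8] -> [46, -34, 8, -36, -8] -> [-138, 102, -24, 108, 24]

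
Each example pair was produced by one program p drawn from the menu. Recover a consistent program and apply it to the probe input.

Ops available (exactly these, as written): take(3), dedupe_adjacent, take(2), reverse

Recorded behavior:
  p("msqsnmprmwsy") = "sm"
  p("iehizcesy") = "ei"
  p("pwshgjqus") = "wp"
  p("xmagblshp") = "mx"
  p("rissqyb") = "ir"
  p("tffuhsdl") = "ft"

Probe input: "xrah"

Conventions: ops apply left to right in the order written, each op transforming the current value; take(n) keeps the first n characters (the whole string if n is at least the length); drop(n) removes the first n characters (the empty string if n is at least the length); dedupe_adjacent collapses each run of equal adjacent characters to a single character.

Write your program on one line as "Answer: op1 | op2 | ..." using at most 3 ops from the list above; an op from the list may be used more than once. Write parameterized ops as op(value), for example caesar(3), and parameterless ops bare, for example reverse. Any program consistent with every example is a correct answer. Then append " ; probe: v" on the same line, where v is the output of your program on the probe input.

take(2) | reverse ; probe: "rx"

Check, running the answer program on each example:
  "msqsnmprmwsy" -> "ms" -> "sm"
  "iehizcesy" -> "ie" -> "ei"
  "pwshgjqus" -> "pw" -> "wp"
  "xmagblshp" -> "xm" -> "mx"
  "rissqyb" -> "ri" -> "ir"
  "tffuhsdl" -> "tf" -> "ft"
  probe: "xrah" -> "xr" -> "rx"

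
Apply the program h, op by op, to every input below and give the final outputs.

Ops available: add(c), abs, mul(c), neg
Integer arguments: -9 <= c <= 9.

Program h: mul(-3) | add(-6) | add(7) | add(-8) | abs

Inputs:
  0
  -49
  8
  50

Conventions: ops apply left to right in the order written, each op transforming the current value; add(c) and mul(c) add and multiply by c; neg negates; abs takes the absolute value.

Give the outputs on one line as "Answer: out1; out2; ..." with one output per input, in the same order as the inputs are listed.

Execution, op by op:
  0 -> 0 -> -6 -> 1 -> -7 -> 7
  -49 -> 147 -> 141 -> 148 -> 140 -> 140
  8 -> -24 -> -30 -> -23 -> -31 -> 31
  50 -> -150 -> -156 -> -149 -> -157 -> 157

7; 140; 31; 157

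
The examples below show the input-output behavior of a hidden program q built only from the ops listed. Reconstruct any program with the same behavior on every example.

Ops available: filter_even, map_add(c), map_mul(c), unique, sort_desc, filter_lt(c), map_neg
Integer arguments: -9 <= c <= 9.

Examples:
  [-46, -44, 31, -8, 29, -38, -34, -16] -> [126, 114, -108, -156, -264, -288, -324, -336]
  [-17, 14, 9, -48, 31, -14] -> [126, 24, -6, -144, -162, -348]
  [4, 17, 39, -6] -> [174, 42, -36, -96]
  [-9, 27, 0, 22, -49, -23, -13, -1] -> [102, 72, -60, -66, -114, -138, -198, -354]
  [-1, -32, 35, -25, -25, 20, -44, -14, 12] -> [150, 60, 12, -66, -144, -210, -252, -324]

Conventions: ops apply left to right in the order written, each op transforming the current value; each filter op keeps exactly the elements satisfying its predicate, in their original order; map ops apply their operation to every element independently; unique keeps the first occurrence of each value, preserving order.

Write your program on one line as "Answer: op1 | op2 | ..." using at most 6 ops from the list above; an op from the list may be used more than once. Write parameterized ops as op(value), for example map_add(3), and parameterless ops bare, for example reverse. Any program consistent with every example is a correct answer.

sort_desc | unique | map_add(-6) | map_add(-4) | map_mul(6)

Check, running the answer program on each example:
  [-46, -44, 31, -8, 29, -38, -34, -16] -> [31, 29, -8, -16, -34, -38, -44, -46] -> [31, 29, -8, -16, -34, -38, -44, -46] -> [25, 23, -14, -22, -40, -44, -50, -52] -> [21, 19, -18, -26, -44, -48, -54, -56] -> [126, 114, -108, -156, -264, -288, -324, -336]
  [-17, 14, 9, -48, 31, -14] -> [31, 14, 9, -14, -17, -48] -> [31, 14, 9, -14, -17, -48] -> [25, 8, 3, -20, -23, -54] -> [21, 4, -1, -24, -27, -58] -> [126, 24, -6, -144, -162, -348]
  [4, 17, 39, -6] -> [39, 17, 4, -6] -> [39, 17, 4, -6] -> [33, 11, -2, -12] -> [29, 7, -6, -16] -> [174, 42, -36, -96]
  [-9, 27, 0, 22, -49, -23, -13, -1] -> [27, 22, 0, -1, -9, -13, -23, -49] -> [27, 22, 0, -1, -9, -13, -23, -49] -> [21, 16, -6, -7, -15, -19, -29, -55] -> [17, 12, -10, -11, -19, -23, -33, -59] -> [102, 72, -60, -66, -114, -138, -198, -354]
  [-1, -32, 35, -25, -25, 20, -44, -14, 12] -> [35, 20, 12, -1, -14, -25, -25, -32, -44] -> [35, 20, 12, -1, -14, -25, -32, -44] -> [29, 14, 6, -7, -20, -31, -38, -50] -> [25, 10, 2, -11, -24, -35, -42, -54] -> [150, 60, 12, -66, -144, -210, -252, -324]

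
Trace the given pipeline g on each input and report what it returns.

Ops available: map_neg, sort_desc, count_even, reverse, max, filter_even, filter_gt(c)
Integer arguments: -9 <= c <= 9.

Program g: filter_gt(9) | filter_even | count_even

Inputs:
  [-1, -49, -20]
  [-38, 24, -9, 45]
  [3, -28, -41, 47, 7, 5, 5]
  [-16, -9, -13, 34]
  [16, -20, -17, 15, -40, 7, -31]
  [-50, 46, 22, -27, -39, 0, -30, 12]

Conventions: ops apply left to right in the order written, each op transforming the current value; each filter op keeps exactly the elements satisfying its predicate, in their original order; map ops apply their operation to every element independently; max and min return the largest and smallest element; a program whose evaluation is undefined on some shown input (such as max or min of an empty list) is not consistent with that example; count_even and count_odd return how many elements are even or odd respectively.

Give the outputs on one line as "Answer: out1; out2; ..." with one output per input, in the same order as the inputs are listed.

Execution, op by op:
  [-1, -49, -20] -> [] -> [] -> 0
  [-38, 24, -9, 45] -> [24, 45] -> [24] -> 1
  [3, -28, -41, 47, 7, 5, 5] -> [47] -> [] -> 0
  [-16, -9, -13, 34] -> [34] -> [34] -> 1
  [16, -20, -17, 15, -40, 7, -31] -> [16, 15] -> [16] -> 1
  [-50, 46, 22, -27, -39, 0, -30, 12] -> [46, 22, 12] -> [46, 22, 12] -> 3

0; 1; 0; 1; 1; 3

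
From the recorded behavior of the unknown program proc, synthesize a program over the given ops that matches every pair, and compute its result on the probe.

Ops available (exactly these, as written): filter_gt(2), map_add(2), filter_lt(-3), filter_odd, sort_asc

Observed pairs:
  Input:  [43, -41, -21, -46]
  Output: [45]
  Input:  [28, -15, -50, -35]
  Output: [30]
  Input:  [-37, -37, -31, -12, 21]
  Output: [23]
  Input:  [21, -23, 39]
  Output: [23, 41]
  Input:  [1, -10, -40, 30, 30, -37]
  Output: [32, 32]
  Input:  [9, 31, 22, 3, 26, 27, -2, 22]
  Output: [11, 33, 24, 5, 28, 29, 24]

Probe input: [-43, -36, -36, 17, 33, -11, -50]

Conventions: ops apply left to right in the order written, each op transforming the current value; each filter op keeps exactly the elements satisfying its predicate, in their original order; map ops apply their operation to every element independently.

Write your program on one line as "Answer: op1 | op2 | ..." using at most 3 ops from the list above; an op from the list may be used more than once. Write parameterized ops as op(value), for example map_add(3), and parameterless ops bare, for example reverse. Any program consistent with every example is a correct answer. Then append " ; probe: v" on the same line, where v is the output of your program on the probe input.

filter_gt(2) | map_add(2) ; probe: [19, 35]

Check, running the answer program on each example:
  [43, -41, -21, -46] -> [43] -> [45]
  [28, -15, -50, -35] -> [28] -> [30]
  [-37, -37, -31, -12, 21] -> [21] -> [23]
  [21, -23, 39] -> [21, 39] -> [23, 41]
  [1, -10, -40, 30, 30, -37] -> [30, 30] -> [32, 32]
  [9, 31, 22, 3, 26, 27, -2, 22] -> [9, 31, 22, 3, 26, 27, 22] -> [11, 33, 24, 5, 28, 29, 24]
  probe: [-43, -36, -36, 17, 33, -11, -50] -> [17, 33] -> [19, 35]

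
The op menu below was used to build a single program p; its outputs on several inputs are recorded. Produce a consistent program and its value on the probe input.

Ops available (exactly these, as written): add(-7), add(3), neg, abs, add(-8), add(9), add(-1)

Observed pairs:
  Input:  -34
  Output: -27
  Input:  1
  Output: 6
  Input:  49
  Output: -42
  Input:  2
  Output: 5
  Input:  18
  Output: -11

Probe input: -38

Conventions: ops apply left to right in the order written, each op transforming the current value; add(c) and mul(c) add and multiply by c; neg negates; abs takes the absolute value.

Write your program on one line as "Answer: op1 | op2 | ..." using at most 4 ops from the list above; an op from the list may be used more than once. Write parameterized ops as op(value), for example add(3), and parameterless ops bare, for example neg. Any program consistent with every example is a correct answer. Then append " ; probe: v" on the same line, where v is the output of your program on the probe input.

abs | add(-7) | neg ; probe: -31

Check, running the answer program on each example:
  -34 -> 34 -> 27 -> -27
  1 -> 1 -> -6 -> 6
  49 -> 49 -> 42 -> -42
  2 -> 2 -> -5 -> 5
  18 -> 18 -> 11 -> -11
  probe: -38 -> 38 -> 31 -> -31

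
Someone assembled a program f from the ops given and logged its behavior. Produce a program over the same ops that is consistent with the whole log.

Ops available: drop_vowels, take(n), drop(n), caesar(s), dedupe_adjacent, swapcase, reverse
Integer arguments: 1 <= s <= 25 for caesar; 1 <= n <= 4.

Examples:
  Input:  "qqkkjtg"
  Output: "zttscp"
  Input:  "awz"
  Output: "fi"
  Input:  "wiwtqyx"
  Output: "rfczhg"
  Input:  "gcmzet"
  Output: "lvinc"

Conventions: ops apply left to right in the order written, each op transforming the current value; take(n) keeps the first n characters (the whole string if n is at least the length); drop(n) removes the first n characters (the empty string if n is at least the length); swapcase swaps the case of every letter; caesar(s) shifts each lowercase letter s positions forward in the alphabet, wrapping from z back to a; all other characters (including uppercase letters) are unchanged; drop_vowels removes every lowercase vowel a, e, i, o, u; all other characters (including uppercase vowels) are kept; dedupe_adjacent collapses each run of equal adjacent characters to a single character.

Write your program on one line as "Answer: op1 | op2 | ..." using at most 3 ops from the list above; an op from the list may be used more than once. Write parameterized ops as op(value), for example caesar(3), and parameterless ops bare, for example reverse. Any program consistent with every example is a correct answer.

caesar(9) | drop(1)

Check, running the answer program on each example:
  "qqkkjtg" -> "zzttscp" -> "zttscp"
  "awz" -> "jfi" -> "fi"
  "wiwtqyx" -> "frfczhg" -> "rfczhg"
  "gcmzet" -> "plvinc" -> "lvinc"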